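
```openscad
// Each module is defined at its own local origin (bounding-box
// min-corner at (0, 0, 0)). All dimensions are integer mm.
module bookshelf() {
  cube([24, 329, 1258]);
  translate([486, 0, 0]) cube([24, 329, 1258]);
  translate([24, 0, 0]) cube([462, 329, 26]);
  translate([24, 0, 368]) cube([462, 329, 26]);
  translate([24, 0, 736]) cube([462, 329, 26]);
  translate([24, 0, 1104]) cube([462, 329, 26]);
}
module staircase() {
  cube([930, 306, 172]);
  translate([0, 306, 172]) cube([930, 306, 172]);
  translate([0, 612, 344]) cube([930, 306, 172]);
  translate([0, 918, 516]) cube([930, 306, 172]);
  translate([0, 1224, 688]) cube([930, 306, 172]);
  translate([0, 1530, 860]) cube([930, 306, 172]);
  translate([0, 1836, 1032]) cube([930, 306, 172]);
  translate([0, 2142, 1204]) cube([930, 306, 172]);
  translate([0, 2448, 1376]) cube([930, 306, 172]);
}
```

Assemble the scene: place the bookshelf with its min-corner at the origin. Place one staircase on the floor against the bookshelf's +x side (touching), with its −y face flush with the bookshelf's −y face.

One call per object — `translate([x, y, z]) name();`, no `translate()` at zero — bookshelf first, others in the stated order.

bookshelf();
translate([510, 0, 0]) staircase();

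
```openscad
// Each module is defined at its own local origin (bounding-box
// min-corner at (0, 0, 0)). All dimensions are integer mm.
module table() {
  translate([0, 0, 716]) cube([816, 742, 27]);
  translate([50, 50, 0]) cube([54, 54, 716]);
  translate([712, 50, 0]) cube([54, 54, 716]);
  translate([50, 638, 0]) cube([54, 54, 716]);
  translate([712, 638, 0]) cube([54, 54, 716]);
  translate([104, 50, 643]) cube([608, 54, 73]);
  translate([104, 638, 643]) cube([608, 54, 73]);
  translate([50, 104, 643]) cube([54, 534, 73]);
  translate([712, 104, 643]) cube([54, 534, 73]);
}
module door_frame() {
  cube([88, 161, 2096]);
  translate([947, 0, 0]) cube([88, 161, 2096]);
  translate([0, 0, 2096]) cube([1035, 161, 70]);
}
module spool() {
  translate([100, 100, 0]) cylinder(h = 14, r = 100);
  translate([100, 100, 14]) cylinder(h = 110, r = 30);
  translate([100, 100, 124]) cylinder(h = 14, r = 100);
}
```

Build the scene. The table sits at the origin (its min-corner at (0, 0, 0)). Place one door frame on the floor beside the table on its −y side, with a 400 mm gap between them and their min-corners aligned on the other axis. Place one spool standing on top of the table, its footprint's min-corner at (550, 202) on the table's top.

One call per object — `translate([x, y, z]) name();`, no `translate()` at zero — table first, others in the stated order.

table();
translate([0, -561, 0]) door_frame();
translate([550, 202, 743]) spool();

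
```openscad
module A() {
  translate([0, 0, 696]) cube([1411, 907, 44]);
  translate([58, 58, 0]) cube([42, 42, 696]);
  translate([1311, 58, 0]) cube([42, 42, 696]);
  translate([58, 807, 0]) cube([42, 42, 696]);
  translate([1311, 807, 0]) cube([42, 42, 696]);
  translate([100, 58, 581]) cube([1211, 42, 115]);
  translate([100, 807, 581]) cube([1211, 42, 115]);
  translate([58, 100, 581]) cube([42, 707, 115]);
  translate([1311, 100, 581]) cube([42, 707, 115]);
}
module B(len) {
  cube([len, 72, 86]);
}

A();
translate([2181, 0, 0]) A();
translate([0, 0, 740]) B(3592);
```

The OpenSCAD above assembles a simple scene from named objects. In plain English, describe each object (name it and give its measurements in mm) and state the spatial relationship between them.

A is a table: top 1411 mm (x) × 907 mm (y), 44 mm thick, upper face at z = 740 mm, on four 42×42 mm square legs, each inset 58 mm from the nearest pair of top edges, running from z = 0 to the bottom of the top. Four apron rails, 42 mm thick and 115 mm tall, run between adjacent legs with their top edges flush with the underside of the top and their outer faces flush with the legs' outer faces.

B is a rectangular beam 3592 mm long (x), 72 mm deep (y), 86 mm thick (z).

The beam spans the tops of two tables placed 770 mm apart, resting at z = 740 mm.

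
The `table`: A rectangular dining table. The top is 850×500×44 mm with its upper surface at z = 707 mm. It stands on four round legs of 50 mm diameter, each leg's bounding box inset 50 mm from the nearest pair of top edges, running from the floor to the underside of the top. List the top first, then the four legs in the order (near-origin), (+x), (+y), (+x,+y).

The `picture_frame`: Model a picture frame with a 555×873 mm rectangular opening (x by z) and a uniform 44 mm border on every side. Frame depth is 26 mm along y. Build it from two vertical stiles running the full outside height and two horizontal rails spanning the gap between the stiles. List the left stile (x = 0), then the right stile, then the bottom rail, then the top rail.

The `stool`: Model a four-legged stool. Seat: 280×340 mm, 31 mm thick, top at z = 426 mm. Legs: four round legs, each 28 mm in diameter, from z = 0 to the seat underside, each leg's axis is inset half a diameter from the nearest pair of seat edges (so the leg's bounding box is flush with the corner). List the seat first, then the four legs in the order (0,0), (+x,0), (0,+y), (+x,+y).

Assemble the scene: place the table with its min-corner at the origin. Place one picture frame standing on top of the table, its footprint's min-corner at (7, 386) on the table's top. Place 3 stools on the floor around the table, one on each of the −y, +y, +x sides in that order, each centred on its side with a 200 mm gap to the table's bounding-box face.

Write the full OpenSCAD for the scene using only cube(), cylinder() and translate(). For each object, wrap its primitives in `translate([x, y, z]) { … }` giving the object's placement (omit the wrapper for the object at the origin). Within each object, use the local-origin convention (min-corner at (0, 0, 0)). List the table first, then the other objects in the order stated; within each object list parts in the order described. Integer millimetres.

translate([0, 0, 663]) cube([850, 500, 44]);
translate([75, 75, 0]) cylinder(h = 663, r = 25);
translate([775, 75, 0]) cylinder(h = 663, r = 25);
translate([75, 425, 0]) cylinder(h = 663, r = 25);
translate([775, 425, 0]) cylinder(h = 663, r = 25);
translate([7, 386, 707]) {
  cube([44, 26, 961]);
  translate([599, 0, 0]) cube([44, 26, 961]);
  translate([44, 0, 0]) cube([555, 26, 44]);
  translate([44, 0, 917]) cube([555, 26, 44]);
}
translate([285, -540, 0]) {
  translate([0, 0, 395]) cube([280, 340, 31]);
  translate([14, 14, 0]) cylinder(h = 395, r = 14);
  translate([266, 14, 0]) cylinder(h = 395, r = 14);
  translate([14, 326, 0]) cylinder(h = 395, r = 14);
  translate([266, 326, 0]) cylinder(h = 395, r = 14);
}
translate([285, 700, 0]) {
  translate([0, 0, 395]) cube([280, 340, 31]);
  translate([14, 14, 0]) cylinder(h = 395, r = 14);
  translate([266, 14, 0]) cylinder(h = 395, r = 14);
  translate([14, 326, 0]) cylinder(h = 395, r = 14);
  translate([266, 326, 0]) cylinder(h = 395, r = 14);
}
translate([1050, 80, 0]) {
  translate([0, 0, 395]) cube([280, 340, 31]);
  translate([14, 14, 0]) cylinder(h = 395, r = 14);
  translate([266, 14, 0]) cylinder(h = 395, r = 14);
  translate([14, 326, 0]) cylinder(h = 395, r = 14);
  translate([266, 326, 0]) cylinder(h = 395, r = 14);
}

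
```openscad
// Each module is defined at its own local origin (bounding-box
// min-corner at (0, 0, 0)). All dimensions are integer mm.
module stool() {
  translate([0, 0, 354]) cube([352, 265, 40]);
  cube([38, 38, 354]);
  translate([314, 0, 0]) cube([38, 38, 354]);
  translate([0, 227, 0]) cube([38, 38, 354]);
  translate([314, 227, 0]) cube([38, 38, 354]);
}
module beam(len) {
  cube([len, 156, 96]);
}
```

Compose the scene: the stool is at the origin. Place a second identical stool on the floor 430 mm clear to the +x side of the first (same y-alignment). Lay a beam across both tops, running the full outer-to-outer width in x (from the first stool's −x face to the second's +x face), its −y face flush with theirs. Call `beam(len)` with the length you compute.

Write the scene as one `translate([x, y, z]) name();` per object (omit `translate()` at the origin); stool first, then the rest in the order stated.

stool();
translate([782, 0, 0]) stool();
translate([0, 0, 394]) beam(1134);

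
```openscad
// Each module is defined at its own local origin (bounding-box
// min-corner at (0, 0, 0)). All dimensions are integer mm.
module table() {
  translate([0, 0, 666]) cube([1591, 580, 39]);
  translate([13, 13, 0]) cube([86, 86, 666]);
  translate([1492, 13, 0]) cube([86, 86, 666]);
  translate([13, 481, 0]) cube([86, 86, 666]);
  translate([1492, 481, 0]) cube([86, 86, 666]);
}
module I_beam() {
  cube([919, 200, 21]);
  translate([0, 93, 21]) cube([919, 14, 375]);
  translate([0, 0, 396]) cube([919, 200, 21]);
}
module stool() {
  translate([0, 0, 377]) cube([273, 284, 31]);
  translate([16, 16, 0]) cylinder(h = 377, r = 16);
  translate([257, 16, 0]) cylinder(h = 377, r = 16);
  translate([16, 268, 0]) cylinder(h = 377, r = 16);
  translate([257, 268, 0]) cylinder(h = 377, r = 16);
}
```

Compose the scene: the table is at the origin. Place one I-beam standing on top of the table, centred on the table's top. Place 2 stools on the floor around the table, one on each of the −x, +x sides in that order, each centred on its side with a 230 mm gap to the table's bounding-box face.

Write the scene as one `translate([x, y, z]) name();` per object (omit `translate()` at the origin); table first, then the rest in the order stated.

table();
translate([336, 190, 705]) I_beam();
translate([-503, 148, 0]) stool();
translate([1821, 148, 0]) stool();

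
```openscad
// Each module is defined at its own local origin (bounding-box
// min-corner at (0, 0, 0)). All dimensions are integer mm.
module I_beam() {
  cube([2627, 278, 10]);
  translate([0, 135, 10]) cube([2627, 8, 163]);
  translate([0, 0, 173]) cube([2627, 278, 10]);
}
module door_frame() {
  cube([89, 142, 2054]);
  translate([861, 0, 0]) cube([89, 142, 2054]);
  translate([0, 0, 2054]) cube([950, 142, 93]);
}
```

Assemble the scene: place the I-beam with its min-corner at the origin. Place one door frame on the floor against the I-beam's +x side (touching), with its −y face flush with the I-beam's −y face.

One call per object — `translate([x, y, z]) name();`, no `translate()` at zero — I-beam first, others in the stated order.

I_beam();
translate([2627, 0, 0]) door_frame();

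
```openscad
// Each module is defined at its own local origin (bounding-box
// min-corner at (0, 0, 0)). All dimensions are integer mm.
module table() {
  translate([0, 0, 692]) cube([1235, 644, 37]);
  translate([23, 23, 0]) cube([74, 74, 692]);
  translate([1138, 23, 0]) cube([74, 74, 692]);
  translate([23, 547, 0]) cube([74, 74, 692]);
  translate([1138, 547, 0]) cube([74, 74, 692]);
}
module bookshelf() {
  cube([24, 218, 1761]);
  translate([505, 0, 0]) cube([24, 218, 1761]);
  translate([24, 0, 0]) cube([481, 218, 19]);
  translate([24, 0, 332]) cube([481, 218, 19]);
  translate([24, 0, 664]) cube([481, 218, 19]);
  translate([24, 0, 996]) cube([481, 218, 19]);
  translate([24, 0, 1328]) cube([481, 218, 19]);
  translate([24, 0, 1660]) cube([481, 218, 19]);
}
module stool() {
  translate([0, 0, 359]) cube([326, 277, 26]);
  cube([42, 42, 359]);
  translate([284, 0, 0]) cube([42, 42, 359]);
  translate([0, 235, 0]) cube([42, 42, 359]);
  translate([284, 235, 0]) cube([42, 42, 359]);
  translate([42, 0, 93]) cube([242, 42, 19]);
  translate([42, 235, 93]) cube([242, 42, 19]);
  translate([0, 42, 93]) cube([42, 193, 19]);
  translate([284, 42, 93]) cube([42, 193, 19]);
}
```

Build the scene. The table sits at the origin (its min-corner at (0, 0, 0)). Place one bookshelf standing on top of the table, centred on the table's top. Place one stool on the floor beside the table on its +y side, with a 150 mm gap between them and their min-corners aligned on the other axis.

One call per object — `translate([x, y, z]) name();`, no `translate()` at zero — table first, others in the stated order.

table();
translate([353, 213, 729]) bookshelf();
translate([0, 794, 0]) stool();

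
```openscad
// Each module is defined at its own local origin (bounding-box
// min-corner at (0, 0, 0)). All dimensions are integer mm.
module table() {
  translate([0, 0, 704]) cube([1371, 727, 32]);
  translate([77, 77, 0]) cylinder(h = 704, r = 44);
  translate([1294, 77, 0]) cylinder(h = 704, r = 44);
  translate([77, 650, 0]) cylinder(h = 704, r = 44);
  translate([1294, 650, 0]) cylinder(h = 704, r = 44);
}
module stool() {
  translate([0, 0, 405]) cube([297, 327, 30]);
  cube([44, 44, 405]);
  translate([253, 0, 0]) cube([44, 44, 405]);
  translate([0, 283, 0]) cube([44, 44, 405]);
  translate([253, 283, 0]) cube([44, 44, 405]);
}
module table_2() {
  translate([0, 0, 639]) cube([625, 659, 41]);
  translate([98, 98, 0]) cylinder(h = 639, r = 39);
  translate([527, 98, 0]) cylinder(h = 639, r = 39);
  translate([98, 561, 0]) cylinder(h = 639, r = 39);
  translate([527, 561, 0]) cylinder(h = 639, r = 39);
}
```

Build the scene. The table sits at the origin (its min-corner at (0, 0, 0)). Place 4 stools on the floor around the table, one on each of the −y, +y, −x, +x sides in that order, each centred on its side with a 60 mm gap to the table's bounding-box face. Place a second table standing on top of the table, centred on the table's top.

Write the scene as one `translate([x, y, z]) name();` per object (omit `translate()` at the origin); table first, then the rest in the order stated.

table();
translate([537, -387, 0]) stool();
translate([537, 787, 0]) stool();
translate([-357, 200, 0]) stool();
translate([1431, 200, 0]) stool();
translate([373, 34, 736]) table_2();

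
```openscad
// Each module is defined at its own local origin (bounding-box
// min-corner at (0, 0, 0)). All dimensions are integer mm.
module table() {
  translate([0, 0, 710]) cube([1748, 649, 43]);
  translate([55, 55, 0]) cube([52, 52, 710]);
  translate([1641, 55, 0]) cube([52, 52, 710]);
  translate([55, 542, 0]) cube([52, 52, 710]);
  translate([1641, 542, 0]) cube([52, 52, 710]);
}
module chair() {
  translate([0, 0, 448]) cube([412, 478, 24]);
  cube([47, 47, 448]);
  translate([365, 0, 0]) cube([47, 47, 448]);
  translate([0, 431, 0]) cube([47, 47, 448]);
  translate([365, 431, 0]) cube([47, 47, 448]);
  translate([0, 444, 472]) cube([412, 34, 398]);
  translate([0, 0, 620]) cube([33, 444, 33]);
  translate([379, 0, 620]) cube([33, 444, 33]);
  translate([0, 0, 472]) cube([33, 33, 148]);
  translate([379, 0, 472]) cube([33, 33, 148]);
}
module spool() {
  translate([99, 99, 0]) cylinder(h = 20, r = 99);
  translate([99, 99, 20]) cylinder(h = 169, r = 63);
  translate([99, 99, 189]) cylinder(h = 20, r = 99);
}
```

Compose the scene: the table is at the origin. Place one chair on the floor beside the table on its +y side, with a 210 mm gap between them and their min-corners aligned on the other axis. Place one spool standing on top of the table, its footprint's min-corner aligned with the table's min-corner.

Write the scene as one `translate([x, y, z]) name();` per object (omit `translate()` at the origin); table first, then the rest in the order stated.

table();
translate([0, 859, 0]) chair();
translate([0, 0, 753]) spool();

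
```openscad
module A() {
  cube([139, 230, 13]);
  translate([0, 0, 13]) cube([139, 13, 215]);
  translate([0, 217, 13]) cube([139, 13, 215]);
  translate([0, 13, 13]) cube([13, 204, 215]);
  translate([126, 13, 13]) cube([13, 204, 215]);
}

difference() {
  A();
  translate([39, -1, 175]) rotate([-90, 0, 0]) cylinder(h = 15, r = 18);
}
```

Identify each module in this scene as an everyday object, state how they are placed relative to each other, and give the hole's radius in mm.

The subtracted cylinder has r = 18 mm.

A is an open box. The open box has a circular hole through its front wall. The hole's radius is 18 mm.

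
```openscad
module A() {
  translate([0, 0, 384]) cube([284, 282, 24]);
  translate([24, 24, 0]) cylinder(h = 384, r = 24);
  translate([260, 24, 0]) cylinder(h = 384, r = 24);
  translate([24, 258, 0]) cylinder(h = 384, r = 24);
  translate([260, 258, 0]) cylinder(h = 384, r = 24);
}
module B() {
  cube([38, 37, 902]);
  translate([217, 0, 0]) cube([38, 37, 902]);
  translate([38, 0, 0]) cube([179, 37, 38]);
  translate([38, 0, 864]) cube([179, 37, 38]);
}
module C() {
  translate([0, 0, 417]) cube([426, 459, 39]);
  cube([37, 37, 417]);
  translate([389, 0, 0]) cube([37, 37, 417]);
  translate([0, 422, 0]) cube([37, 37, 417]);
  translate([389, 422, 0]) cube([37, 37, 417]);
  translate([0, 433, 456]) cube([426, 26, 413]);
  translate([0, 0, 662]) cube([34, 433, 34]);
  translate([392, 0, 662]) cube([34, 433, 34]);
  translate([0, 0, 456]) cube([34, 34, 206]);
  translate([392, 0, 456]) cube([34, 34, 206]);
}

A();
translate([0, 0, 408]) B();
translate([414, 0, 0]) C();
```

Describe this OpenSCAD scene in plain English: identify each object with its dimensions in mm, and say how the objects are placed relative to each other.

A is a simple wooden stool: a rectangular seat 284 mm (x) by 282 mm (y), 24 mm thick, top face at z = 408 mm, on four round legs, each 48 mm in diameter. The legs rest on z = 0, each leg's axis is inset half a diameter from the nearest pair of seat edges (so the leg's bounding box is flush with the corner).

B is a rectangular picture frame lying in the x–z plane (depth along y). The opening is 179 mm wide (x) by 826 mm tall (z), surrounded by a border 38 mm wide on all four sides. The frame is 37 mm deep and is made of two full-height vertical stiles with two horizontal rails fitted between them.

C is a chair. The seat is a 426×459×39 mm slab with its top at z = 456 mm, on four 37×37 mm corner legs (flush with the seat edges, standing on z = 0). A flat backrest 26 mm thick, 413 mm tall, spans the full seat width and rises from the seat top along its +y edge, rear face flush with the rear of the seat. Two armrests of 34×34 mm section run along each side from the seat's front edge to the front of the backrest, top faces 240 mm above the seat top and outer faces flush with the seat's x-edges; a 34×34 mm post under the front of each armrest stands on the seat at the front corner.

The picture frame is on top of the stool. The chair is on the floor beside the stool on its +x side.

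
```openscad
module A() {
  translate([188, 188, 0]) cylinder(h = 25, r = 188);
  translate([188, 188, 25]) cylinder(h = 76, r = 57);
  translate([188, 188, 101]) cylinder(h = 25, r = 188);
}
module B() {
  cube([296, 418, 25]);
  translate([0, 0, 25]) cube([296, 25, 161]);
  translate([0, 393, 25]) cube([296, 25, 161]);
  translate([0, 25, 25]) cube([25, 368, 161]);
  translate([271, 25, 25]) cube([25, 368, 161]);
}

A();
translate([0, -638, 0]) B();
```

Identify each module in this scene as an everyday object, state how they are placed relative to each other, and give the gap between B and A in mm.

A is a spool. B is an open box. The open box is on the floor beside the spool on its −y side. The gap between the open box and the spool is 220 mm.

The open box's nearest face is 220 mm from the spool's −y face.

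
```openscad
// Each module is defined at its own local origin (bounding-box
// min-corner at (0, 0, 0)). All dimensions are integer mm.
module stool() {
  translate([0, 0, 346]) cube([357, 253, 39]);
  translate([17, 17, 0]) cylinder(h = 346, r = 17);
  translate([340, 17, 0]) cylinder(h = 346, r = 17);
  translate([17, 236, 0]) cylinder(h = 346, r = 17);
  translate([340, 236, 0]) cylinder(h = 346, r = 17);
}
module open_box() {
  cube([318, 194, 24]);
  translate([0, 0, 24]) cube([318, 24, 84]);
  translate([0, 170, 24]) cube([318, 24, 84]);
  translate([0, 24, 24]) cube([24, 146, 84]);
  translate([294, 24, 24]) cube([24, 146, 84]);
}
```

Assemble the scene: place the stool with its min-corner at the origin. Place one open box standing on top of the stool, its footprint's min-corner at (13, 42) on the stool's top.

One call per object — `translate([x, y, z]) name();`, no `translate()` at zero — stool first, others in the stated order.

stool();
translate([13, 42, 385]) open_box();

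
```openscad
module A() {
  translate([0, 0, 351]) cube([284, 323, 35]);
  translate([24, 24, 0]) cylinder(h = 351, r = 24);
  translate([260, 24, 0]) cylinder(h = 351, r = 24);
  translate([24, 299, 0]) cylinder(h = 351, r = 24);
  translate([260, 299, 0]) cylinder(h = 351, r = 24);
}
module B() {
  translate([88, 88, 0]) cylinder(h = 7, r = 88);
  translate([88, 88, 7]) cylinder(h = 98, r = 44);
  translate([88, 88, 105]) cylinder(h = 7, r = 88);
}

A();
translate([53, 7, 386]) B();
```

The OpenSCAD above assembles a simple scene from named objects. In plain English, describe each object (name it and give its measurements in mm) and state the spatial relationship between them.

A is a four-legged stool. The seat is 284×323 mm, 35 mm thick, top at z = 386 mm. It stands on four round legs, each 48 mm in diameter, from z = 0 to the seat underside, each leg's axis is inset half a diameter from the nearest pair of seat edges (so the leg's bounding box is flush with the corner).

B is a spool: two coaxial disc flanges of radius 88 mm and thickness 7 mm, joined by a core cylinder of radius 44 mm and height 98 mm. The lower flange rests on z = 0 and the three cylinders share a vertical axis.

The spool is on top of the stool.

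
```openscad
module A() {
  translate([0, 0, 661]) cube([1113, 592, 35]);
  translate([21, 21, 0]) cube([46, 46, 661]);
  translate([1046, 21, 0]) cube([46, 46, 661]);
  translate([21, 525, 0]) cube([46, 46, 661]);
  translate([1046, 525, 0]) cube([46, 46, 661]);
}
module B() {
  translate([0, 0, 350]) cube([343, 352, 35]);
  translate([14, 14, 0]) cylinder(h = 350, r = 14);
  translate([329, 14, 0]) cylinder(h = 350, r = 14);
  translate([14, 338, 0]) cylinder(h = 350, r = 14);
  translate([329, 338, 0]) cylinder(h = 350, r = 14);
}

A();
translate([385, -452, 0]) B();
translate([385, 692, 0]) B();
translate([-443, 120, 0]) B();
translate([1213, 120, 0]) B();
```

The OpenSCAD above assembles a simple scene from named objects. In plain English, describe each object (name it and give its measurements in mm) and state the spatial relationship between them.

A is a table with a 1113×592 mm rectangular top, 35 mm thick, top surface at z = 696 mm, supported by four 46×46 mm square legs, each inset 21 mm from the nearest pair of top edges, running from the floor.

B is a simple wooden stool: a rectangular seat 343 mm (x) by 352 mm (y), 35 mm thick, top face at z = 385 mm, on four round legs, each 28 mm in diameter. The legs rest on z = 0, each leg's axis is inset half a diameter from the nearest pair of seat edges (so the leg's bounding box is flush with the corner).

Four stools sit around the table at the −y, +y, −x, +x sides.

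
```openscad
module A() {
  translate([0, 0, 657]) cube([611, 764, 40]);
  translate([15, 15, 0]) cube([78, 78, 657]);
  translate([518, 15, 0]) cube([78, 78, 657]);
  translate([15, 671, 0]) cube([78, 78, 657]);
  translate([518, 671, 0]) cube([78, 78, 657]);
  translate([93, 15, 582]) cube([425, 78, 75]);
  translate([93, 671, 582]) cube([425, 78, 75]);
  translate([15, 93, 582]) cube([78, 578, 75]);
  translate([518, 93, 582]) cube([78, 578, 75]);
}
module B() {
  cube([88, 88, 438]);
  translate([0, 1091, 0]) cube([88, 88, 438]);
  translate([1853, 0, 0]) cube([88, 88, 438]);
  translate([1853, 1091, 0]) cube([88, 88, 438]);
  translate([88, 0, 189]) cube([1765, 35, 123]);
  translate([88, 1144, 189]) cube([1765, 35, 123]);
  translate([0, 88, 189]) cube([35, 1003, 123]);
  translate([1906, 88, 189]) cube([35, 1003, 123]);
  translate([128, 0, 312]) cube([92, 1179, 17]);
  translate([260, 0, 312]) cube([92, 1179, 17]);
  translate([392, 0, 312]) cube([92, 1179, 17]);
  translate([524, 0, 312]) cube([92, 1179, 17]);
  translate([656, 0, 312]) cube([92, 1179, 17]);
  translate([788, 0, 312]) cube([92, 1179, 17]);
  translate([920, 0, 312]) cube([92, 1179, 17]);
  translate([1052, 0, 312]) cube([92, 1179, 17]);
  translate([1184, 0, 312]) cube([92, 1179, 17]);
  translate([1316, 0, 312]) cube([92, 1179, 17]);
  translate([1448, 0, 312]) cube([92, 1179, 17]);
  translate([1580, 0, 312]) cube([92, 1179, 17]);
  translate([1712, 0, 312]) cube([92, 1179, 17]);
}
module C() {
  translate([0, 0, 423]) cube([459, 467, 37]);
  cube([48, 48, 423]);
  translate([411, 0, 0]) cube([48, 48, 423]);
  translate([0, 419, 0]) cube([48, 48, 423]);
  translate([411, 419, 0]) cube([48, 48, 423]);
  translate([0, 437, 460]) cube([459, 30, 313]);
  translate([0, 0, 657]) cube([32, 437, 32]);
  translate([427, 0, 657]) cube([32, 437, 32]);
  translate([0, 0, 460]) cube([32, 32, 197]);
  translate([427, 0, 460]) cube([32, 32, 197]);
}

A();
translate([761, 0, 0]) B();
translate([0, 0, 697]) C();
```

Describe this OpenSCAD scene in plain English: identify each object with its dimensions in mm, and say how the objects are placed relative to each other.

A is a rectangular dining table. The top is 611×764×40 mm with its upper surface at z = 697 mm. It stands on four 78×78 mm square legs, each inset 15 mm from the nearest pair of top edges, running from the floor to the underside of the top. Four apron rails, 78 mm thick and 75 mm tall, run between adjacent legs with their top edges flush with the underside of the top and their outer faces flush with the legs' outer faces.

B is a bed frame 1941 mm long (x) by 1179 mm wide (y). Four 88×88 mm corner posts, 438 mm tall, at the corners of the footprint. Four rails of 35 mm thickness and 123 mm height run between adjacent posts with their undersides at z = 189 mm, their outer faces flush with the outside of the frame (the two x-running rails run between the posts' inner faces; the two y-running rails run between the posts' inner faces). 13 slats, each 92 mm wide (x) and 17 mm thick, lie across the top of the two x-running rails, running the full 1179 mm width of the frame in y; the slats are evenly spaced along x between the inner faces of the end posts with equal gaps (rounded down to the nearest mm) at the −x end and between each pair — any rounding remainder accumulates at the +x end.

C is a chair: 459×467 mm seat, 37 mm thick, top at z = 460 mm, on four 48 mm square corner legs flush with the seat edges. A 30 mm thick backrest slab spans the full seat width, extending 313 mm above the seat top, its back face flush with the seat's +y edge. Two armrests of 32×32 mm section run along each side from the seat's front edge to the front of the backrest, top faces 229 mm above the seat top and outer faces flush with the seat's x-edges; a 32×32 mm post under the front of each armrest stands on the seat at the front corner.

The bed frame is on the floor beside the table on its +x side. The chair is on top of the table.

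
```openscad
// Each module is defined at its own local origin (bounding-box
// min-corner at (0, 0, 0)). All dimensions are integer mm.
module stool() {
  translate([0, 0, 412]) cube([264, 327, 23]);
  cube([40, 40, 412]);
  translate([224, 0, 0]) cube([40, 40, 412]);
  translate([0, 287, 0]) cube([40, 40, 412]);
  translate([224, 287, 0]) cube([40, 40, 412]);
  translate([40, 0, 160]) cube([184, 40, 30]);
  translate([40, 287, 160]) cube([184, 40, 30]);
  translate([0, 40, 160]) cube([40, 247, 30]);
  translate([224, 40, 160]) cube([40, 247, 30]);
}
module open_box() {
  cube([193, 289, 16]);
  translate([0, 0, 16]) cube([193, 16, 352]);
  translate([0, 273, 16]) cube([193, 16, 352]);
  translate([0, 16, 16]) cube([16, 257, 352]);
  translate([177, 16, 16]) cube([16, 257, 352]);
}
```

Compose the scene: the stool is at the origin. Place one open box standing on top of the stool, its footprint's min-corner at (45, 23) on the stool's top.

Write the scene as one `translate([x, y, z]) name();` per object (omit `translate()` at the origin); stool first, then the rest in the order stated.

stool();
translate([45, 23, 435]) open_box();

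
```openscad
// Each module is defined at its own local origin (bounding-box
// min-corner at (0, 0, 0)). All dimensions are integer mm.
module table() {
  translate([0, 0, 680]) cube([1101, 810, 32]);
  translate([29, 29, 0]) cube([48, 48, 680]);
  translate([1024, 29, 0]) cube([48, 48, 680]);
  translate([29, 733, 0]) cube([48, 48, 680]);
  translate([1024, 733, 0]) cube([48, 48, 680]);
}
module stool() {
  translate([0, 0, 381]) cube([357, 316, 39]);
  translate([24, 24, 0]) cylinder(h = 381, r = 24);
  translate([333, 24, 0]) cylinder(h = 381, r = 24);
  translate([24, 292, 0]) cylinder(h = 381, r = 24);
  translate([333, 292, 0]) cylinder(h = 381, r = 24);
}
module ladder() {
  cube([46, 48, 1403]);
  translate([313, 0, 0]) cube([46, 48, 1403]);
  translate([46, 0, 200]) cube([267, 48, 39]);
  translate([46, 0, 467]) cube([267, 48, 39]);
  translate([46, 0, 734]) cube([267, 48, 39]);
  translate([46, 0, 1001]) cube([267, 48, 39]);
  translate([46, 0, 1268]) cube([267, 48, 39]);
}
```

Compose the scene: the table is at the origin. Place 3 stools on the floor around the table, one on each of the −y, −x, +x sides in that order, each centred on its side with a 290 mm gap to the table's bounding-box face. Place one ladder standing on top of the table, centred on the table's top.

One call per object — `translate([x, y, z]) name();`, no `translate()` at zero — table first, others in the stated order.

table();
translate([372, -606, 0]) stool();
translate([-647, 247, 0]) stool();
translate([1391, 247, 0]) stool();
translate([371, 381, 712]) ladder();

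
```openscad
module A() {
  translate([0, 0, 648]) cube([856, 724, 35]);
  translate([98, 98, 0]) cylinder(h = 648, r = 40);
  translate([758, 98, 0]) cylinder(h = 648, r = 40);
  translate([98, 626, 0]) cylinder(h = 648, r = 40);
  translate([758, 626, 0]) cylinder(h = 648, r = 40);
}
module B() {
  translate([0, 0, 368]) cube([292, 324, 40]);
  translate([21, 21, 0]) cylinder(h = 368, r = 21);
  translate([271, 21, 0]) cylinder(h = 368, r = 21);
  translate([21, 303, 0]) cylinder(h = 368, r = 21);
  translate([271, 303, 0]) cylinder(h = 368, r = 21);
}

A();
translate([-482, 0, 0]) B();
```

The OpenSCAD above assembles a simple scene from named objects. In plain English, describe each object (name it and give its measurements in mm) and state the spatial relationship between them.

A is a rectangular dining table. The top is 856×724×35 mm with its upper surface at z = 683 mm. It stands on four round legs of 80 mm diameter, each leg's bounding box inset 58 mm from the nearest pair of top edges, running from the floor to the underside of the top.

B is a four-legged stool. The seat is 292×324 mm, 40 mm thick, top at z = 408 mm. It stands on four round legs, each 42 mm in diameter, from z = 0 to the seat underside, each leg's axis is inset half a diameter from the nearest pair of seat edges (so the leg's bounding box is flush with the corner).

The stool is on the floor beside the table on its −x side.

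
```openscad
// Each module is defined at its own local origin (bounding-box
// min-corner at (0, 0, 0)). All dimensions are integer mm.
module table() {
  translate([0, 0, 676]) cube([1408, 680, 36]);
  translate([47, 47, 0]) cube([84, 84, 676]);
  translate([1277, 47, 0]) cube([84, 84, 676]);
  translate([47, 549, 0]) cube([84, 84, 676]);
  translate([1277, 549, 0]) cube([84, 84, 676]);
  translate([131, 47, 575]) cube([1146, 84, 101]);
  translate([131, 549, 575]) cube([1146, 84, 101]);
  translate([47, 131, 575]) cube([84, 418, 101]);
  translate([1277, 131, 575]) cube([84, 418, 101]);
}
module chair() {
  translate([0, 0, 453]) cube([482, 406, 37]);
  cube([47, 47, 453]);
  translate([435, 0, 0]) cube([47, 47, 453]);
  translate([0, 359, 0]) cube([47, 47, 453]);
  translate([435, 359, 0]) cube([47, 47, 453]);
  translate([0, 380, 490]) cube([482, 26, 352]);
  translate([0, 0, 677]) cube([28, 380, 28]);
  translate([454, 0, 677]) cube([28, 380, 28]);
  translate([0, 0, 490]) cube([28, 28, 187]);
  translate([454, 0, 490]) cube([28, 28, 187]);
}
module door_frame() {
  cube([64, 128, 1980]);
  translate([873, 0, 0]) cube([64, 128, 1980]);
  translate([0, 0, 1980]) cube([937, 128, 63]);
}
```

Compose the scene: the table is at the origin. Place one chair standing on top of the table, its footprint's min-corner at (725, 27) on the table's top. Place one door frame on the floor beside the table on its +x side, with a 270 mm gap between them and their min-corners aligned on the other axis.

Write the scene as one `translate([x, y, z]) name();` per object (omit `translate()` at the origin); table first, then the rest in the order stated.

table();
translate([725, 27, 712]) chair();
translate([1678, 0, 0]) door_frame();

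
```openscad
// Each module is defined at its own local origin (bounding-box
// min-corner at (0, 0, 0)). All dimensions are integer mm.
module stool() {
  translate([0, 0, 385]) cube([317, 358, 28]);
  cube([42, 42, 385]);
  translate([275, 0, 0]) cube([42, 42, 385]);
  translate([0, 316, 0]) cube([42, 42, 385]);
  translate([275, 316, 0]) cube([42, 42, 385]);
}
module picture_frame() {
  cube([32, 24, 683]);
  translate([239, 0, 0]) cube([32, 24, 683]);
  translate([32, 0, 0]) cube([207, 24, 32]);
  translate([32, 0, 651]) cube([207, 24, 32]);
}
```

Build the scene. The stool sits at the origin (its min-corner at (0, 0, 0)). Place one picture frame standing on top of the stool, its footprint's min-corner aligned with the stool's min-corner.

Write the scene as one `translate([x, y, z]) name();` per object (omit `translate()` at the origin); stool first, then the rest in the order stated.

stool();
translate([0, 0, 413]) picture_frame();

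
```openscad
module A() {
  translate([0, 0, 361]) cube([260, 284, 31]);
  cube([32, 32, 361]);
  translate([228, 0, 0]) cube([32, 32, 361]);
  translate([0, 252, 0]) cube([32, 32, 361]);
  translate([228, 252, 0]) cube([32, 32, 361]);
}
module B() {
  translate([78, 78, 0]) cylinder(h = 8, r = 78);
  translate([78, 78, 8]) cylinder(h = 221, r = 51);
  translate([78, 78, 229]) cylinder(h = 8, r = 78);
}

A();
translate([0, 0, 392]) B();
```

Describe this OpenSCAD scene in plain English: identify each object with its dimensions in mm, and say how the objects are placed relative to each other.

A is a four-legged stool. The seat is 260×284 mm, 31 mm thick, top at z = 392 mm. It stands on four square legs, each 32×32 mm in cross-section, from z = 0 to the seat underside, each flush with a corner of the seat.

B is a spool: two coaxial disc flanges of radius 78 mm and thickness 8 mm, joined by a core cylinder of radius 51 mm and height 221 mm. The lower flange rests on z = 0 and the three cylinders share a vertical axis.

The spool is on top of the stool.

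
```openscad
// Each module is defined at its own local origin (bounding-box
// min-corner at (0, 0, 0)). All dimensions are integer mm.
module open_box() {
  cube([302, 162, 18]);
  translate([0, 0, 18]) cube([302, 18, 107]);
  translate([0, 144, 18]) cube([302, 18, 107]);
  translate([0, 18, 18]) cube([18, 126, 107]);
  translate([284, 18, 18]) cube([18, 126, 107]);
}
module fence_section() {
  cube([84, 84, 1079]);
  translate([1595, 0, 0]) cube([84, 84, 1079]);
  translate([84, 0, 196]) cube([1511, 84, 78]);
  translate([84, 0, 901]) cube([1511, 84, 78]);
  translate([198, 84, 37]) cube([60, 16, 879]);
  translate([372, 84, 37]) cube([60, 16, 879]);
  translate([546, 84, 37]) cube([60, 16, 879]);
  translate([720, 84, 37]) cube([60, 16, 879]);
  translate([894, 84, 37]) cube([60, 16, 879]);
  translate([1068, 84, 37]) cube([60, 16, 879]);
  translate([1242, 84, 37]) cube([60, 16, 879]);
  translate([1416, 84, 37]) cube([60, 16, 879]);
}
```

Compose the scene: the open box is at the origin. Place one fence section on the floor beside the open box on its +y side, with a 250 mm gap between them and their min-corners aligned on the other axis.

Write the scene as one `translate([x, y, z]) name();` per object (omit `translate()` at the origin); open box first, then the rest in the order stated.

open_box();
translate([0, 412, 0]) fence_section();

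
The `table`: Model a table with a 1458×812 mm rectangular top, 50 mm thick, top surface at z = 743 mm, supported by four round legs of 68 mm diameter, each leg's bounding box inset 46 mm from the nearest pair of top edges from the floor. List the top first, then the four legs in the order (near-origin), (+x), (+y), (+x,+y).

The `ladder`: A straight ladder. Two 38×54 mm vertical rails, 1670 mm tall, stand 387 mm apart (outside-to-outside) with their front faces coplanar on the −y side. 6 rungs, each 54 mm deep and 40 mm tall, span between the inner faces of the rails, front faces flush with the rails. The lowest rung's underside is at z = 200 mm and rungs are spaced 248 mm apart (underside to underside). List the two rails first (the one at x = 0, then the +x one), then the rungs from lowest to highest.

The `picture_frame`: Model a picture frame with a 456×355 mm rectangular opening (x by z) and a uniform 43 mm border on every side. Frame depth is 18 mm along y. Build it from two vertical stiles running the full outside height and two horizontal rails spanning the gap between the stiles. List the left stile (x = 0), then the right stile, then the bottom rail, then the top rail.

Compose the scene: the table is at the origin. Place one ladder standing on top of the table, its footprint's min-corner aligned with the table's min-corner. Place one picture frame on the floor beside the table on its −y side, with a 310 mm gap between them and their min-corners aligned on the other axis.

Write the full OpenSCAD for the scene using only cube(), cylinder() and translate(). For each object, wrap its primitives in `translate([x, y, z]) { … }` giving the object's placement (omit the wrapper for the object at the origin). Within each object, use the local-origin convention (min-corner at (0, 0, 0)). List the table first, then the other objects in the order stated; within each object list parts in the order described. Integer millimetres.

translate([0, 0, 693]) cube([1458, 812, 50]);
translate([80, 80, 0]) cylinder(h = 693, r = 34);
translate([1378, 80, 0]) cylinder(h = 693, r = 34);
translate([80, 732, 0]) cylinder(h = 693, r = 34);
translate([1378, 732, 0]) cylinder(h = 693, r = 34);
translate([0, 0, 743]) {
  cube([38, 54, 1670]);
  translate([349, 0, 0]) cube([38, 54, 1670]);
  translate([38, 0, 200]) cube([311, 54, 40]);
  translate([38, 0, 448]) cube([311, 54, 40]);
  translate([38, 0, 696]) cube([311, 54, 40]);
  translate([38, 0, 944]) cube([311, 54, 40]);
  translate([38, 0, 1192]) cube([311, 54, 40]);
  translate([38, 0, 1440]) cube([311, 54, 40]);
}
translate([0, -328, 0]) {
  cube([43, 18, 441]);
  translate([499, 0, 0]) cube([43, 18, 441]);
  translate([43, 0, 0]) cube([456, 18, 43]);
  translate([43, 0, 398]) cube([456, 18, 43]);
}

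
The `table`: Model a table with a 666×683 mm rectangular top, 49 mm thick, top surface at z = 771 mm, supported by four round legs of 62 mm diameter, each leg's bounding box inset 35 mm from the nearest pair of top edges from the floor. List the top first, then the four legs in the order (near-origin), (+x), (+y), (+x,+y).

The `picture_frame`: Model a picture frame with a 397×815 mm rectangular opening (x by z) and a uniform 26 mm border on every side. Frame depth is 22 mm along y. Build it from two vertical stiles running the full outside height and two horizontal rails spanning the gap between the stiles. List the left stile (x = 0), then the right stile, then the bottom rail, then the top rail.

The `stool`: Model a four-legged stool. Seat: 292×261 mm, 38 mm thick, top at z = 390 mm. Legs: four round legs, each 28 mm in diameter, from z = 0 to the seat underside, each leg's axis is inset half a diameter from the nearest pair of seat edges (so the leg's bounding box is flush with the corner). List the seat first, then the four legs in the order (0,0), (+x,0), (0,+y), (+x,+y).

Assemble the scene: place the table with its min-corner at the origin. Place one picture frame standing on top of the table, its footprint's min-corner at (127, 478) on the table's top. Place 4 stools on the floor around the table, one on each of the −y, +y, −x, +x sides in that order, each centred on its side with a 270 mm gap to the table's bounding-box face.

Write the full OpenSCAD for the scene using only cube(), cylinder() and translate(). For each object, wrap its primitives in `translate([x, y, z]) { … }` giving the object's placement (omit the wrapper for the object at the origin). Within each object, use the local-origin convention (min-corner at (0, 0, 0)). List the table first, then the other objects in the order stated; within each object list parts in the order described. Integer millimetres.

translate([0, 0, 722]) cube([666, 683, 49]);
translate([66, 66, 0]) cylinder(h = 722, r = 31);
translate([600, 66, 0]) cylinder(h = 722, r = 31);
translate([66, 617, 0]) cylinder(h = 722, r = 31);
translate([600, 617, 0]) cylinder(h = 722, r = 31);
translate([127, 478, 771]) {
  cube([26, 22, 867]);
  translate([423, 0, 0]) cube([26, 22, 867]);
  translate([26, 0, 0]) cube([397, 22, 26]);
  translate([26, 0, 841]) cube([397, 22, 26]);
}
translate([187, -531, 0]) {
  translate([0, 0, 352]) cube([292, 261, 38]);
  translate([14, 14, 0]) cylinder(h = 352, r = 14);
  translate([278, 14, 0]) cylinder(h = 352, r = 14);
  translate([14, 247, 0]) cylinder(h = 352, r = 14);
  translate([278, 247, 0]) cylinder(h = 352, r = 14);
}
translate([187, 953, 0]) {
  translate([0, 0, 352]) cube([292, 261, 38]);
  translate([14, 14, 0]) cylinder(h = 352, r = 14);
  translate([278, 14, 0]) cylinder(h = 352, r = 14);
  translate([14, 247, 0]) cylinder(h = 352, r = 14);
  translate([278, 247, 0]) cylinder(h = 352, r = 14);
}
translate([-562, 211, 0]) {
  translate([0, 0, 352]) cube([292, 261, 38]);
  translate([14, 14, 0]) cylinder(h = 352, r = 14);
  translate([278, 14, 0]) cylinder(h = 352, r = 14);
  translate([14, 247, 0]) cylinder(h = 352, r = 14);
  translate([278, 247, 0]) cylinder(h = 352, r = 14);
}
translate([936, 211, 0]) {
  translate([0, 0, 352]) cube([292, 261, 38]);
  translate([14, 14, 0]) cylinder(h = 352, r = 14);
  translate([278, 14, 0]) cylinder(h = 352, r = 14);
  translate([14, 247, 0]) cylinder(h = 352, r = 14);
  translate([278, 247, 0]) cylinder(h = 352, r = 14);
}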